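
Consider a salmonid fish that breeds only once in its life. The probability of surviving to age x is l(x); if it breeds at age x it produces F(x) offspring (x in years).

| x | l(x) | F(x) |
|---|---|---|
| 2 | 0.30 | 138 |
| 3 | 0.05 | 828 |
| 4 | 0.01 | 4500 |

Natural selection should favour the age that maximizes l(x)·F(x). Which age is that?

4

Expected offspring if breeding at age x = l(x) × F(x):
  age 2: 0.30 × 138 = 41.400
  age 3: 0.05 × 828 = 41.400
  age 4: 0.01 × 4500 = 45.000
Maximum at age 4 (45.000).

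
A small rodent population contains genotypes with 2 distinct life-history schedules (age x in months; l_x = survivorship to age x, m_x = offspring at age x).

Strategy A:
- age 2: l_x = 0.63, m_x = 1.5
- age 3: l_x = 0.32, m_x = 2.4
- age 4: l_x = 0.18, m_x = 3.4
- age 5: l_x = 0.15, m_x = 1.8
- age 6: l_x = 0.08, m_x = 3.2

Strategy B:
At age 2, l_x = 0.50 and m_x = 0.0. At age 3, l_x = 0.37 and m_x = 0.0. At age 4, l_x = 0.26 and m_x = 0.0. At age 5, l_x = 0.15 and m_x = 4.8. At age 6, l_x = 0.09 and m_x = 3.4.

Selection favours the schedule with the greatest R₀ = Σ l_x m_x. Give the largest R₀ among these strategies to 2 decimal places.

2.85

Strategy A: R₀ = 0.63×1.5 + 0.32×2.4 + 0.18×3.4 + 0.15×1.8 + 0.08×3.2 = 2.8510
Strategy B: R₀ = 0.50×0.0 + 0.37×0.0 + 0.26×0.0 + 0.15×4.8 + 0.09×3.4 = 1.0260
Highest R₀: strategy A with 2.8510.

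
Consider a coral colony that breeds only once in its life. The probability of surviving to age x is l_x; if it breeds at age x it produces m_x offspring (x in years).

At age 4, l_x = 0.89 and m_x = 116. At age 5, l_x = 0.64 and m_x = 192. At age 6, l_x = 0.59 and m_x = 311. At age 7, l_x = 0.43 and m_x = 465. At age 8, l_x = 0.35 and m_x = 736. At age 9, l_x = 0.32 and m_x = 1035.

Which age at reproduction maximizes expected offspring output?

Expected offspring if breeding at age x = l_x × m_x:
  age 4: 0.89 × 116 = 103.240
  age 5: 0.64 × 192 = 122.880
  age 6: 0.59 × 311 = 183.490
  age 7: 0.43 × 465 = 199.950
  age 8: 0.35 × 736 = 257.600
  age 9: 0.32 × 1035 = 331.200
Maximum at age 9 (331.200).

9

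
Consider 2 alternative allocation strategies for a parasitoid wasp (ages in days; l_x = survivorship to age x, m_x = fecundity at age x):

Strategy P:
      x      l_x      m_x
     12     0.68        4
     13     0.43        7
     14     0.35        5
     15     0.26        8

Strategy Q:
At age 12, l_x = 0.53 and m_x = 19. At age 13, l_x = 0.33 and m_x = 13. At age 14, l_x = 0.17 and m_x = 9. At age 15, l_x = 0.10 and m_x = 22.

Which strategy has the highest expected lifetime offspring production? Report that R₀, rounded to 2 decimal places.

18.09

Strategy P: R₀ = 0.68×4 + 0.43×7 + 0.35×5 + 0.26×8 = 9.5600
Strategy Q: R₀ = 0.53×19 + 0.33×13 + 0.17×9 + 0.10×22 = 18.0900
Highest R₀: strategy Q with 18.0900.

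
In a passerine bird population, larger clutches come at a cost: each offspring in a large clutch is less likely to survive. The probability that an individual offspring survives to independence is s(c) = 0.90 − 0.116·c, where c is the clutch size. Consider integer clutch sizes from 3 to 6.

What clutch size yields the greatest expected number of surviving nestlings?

Expected surviving nestlings = c × s(c):
  c=3: 3 × 0.552 = 1.656
  c=4: 4 × 0.436 = 1.744
  c=5: 5 × 0.320 = 1.600
  c=6: 6 × 0.204 = 1.224
Maximum at c = 4 (1.744 surviving nestlings).

4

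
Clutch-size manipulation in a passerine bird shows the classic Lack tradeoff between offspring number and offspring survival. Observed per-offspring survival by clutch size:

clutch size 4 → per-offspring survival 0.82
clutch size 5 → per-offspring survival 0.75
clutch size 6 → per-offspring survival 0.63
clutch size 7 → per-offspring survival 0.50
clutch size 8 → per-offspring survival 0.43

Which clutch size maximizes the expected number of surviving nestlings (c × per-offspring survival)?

6

Expected surviving nestlings = c × s(c):
  c=4: 4 × 0.82 = 3.280
  c=5: 5 × 0.75 = 3.750
  c=6: 6 × 0.63 = 3.780
  c=7: 7 × 0.50 = 3.500
  c=8: 8 × 0.43 = 3.440
Maximum at c = 6 (3.780 surviving nestlings).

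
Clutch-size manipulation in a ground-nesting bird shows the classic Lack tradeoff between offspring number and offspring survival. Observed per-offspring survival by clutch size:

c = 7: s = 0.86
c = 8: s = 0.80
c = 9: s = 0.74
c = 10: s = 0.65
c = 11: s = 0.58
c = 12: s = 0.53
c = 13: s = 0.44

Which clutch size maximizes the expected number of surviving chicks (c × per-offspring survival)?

9

Expected surviving chicks = c × s(c):
  c=7: 7 × 0.86 = 6.020
  c=8: 8 × 0.80 = 6.400
  c=9: 9 × 0.74 = 6.660
  c=10: 10 × 0.65 = 6.500
  c=11: 11 × 0.58 = 6.380
  c=12: 12 × 0.53 = 6.360
  c=13: 13 × 0.44 = 5.720
Maximum at c = 9 (6.660 surviving chicks).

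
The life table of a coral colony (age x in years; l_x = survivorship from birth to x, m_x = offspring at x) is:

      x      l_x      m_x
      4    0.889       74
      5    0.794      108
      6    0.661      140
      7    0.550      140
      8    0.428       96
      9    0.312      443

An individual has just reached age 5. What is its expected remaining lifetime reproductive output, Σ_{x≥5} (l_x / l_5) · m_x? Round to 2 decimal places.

547.35

l_5 = 0.794. Conditional survival from age 5 to x is l_x / l_5.
  x=5: (0.794/0.794) × 108 = 108.0000
  x=6: (0.661/0.794) × 140 = 116.5491
  x=7: (0.550/0.794) × 140 = 96.9773
  x=8: (0.428/0.794) × 96 = 51.7481
  x=9: (0.312/0.794) × 443 = 174.0756
Sum = 108.0000 + 116.5491 + 96.9773 + 51.7481 + 174.0756 = 547.3501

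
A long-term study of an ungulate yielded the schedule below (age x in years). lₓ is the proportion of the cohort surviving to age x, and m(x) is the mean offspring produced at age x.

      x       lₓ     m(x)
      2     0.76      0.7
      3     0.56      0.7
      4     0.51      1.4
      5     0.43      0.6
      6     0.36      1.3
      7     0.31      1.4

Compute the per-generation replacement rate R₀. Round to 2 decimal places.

2.80

R₀ = Σ lₓ m(x):
  age 2: 0.76 × 0.7 = 0.5320
  age 3: 0.56 × 0.7 = 0.3920
  age 4: 0.51 × 1.4 = 0.7140
  age 5: 0.43 × 0.6 = 0.2580
  age 6: 0.36 × 1.3 = 0.4680
  age 7: 0.31 × 1.4 = 0.4340
R₀ = 0.5320 + 0.3920 + 0.7140 + 0.2580 + 0.4680 + 0.4340 = 2.7980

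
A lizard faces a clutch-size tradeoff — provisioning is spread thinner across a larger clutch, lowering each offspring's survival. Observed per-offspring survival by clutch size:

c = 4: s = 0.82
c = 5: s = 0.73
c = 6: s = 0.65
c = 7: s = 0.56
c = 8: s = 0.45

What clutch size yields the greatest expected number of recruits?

7

Expected recruits = c × s(c):
  c=4: 4 × 0.82 = 3.280
  c=5: 5 × 0.73 = 3.650
  c=6: 6 × 0.65 = 3.900
  c=7: 7 × 0.56 = 3.920
  c=8: 8 × 0.45 = 3.600
Maximum at c = 7 (3.920 recruits).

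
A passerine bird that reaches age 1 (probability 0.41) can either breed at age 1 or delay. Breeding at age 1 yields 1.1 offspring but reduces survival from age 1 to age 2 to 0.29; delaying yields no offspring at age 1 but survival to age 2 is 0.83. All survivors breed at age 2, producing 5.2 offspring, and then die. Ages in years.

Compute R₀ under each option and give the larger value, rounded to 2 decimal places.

breed at age 1: R₀ = 0.41 × (1.1 + 0.29 × 5.2) = 0.41 × 2.6080 = 1.0693
delay to age 2: R₀ = 0.41 × (0.83 × 5.2) = 0.41 × 4.3160 = 1.7696
Higher: delay to age 2 (1.7696).

1.77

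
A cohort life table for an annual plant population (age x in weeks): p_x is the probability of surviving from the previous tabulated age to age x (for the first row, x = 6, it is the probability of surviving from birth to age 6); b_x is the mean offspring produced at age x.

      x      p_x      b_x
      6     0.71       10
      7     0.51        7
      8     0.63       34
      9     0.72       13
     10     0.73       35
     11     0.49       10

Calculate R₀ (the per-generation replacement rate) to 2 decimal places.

Survivorship from birth: l_x = p_6·p_7·…·p_x.
  l_6 = 0.71000
  l_7 = 0.36210
  l_8 = 0.22812
  l_9 = 0.16425
  l_10 = 0.11990
  l_11 = 0.05875
R₀ = Σ l_x b_x:
  age 6: 0.71000 × 10 = 7.1000
  age 7: 0.36210 × 7 = 2.5347
  age 8: 0.22812 × 34 = 7.7561
  age 9: 0.16425 × 13 = 2.1353
  age 10: 0.11990 × 35 = 4.1965
  age 11: 0.05875 × 10 = 0.5875
R₀ = 7.1000 + 2.5347 + 7.7561 + 2.1353 + 4.1965 + 0.5875 = 24.3100

24.31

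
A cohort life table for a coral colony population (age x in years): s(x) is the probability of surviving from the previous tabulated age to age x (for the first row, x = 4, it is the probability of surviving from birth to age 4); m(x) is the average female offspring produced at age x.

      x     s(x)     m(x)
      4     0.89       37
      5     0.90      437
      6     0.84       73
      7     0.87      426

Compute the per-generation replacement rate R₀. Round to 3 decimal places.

681.452

Survivorship from birth: l_x = s_4·s_5·…·s_x.
  l_4 = 0.89000
  l_5 = 0.80100
  l_6 = 0.67284
  l_7 = 0.58537
R₀ = Σ l_x m(x):
  age 4: 0.89000 × 37 = 32.9300
  age 5: 0.80100 × 437 = 350.0370
  age 6: 0.67284 × 73 = 49.1173
  age 7: 0.58537 × 426 = 249.3676
R₀ = 32.9300 + 350.0370 + 49.1173 + 249.3676 = 681.4519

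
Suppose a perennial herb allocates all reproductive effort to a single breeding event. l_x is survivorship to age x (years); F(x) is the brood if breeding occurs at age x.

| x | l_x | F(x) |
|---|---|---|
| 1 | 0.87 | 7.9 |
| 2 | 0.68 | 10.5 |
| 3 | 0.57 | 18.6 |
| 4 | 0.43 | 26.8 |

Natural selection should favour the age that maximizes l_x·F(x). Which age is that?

4

Expected offspring if breeding at age x = l_x × F(x):
  age 1: 0.87 × 7.9 = 6.873
  age 2: 0.68 × 10.5 = 7.140
  age 3: 0.57 × 18.6 = 10.602
  age 4: 0.43 × 26.8 = 11.524
Maximum at age 4 (11.524).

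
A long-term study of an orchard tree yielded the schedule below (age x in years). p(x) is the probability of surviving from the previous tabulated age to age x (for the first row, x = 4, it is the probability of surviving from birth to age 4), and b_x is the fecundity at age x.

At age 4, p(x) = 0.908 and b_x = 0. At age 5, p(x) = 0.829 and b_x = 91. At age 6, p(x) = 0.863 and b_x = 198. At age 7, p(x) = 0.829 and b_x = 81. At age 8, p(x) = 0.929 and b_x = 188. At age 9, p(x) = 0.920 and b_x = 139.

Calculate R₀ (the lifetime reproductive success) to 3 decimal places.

Survivorship from birth: l_x = p_4·p_5·…·p_x.
  l_4 = 0.90800
  l_5 = 0.75273
  l_6 = 0.64961
  l_7 = 0.53852
  l_8 = 0.50029
  l_9 = 0.46027
R₀ = Σ l_x b_x:
  age 4: 0.90800 × 0 = 0.0000
  age 5: 0.75273 × 91 = 68.4984
  age 6: 0.64961 × 198 = 128.6228
  age 7: 0.53852 × 81 = 43.6201
  age 8: 0.50029 × 188 = 94.0545
  age 9: 0.46027 × 139 = 63.9775
R₀ = 0.0000 + 68.4984 + 128.6228 + 43.6201 + 94.0545 + 63.9775 = 398.7734

398.773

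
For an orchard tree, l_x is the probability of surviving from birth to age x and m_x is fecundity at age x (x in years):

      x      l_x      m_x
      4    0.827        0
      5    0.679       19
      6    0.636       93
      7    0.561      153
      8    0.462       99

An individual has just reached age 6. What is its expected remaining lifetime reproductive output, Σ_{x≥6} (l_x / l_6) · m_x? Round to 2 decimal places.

l_6 = 0.636. Conditional survival from age 6 to x is l_x / l_6.
  x=6: (0.636/0.636) × 93 = 93.0000
  x=7: (0.561/0.636) × 153 = 134.9575
  x=8: (0.462/0.636) × 99 = 71.9151
Sum = 93.0000 + 134.9575 + 71.9151 = 299.8726

299.87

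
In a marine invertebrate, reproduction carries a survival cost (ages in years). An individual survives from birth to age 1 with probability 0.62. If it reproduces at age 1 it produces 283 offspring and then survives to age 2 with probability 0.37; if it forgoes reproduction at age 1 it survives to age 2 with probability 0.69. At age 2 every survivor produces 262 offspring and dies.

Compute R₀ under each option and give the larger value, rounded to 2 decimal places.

breed at age 1: R₀ = 0.62 × (283 + 0.37 × 262) = 0.62 × 379.9400 = 235.5628
delay to age 2: R₀ = 0.62 × (0.69 × 262) = 0.62 × 180.7800 = 112.0836
Higher: breed at age 1 (235.5628).

235.56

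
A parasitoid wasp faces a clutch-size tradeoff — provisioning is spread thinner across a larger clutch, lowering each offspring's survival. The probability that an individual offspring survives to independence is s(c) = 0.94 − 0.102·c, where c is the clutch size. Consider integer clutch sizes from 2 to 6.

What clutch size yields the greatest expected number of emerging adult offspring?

Expected emerging adult offspring = c × s(c):
  c=2: 2 × 0.736 = 1.472
  c=3: 3 × 0.634 = 1.902
  c=4: 4 × 0.532 = 2.128
  c=5: 5 × 0.430 = 2.150
  c=6: 6 × 0.328 = 1.968
Maximum at c = 5 (2.150 emerging adult offspring).

5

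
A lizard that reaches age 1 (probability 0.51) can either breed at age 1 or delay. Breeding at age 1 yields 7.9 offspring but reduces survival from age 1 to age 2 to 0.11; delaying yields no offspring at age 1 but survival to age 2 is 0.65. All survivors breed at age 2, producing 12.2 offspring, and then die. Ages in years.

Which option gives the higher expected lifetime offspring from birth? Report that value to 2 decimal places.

breed at age 1: R₀ = 0.51 × (7.9 + 0.11 × 12.2) = 0.51 × 9.2420 = 4.7134
delay to age 2: R₀ = 0.51 × (0.65 × 12.2) = 0.51 × 7.9300 = 4.0443
Higher: breed at age 1 (4.7134).

4.71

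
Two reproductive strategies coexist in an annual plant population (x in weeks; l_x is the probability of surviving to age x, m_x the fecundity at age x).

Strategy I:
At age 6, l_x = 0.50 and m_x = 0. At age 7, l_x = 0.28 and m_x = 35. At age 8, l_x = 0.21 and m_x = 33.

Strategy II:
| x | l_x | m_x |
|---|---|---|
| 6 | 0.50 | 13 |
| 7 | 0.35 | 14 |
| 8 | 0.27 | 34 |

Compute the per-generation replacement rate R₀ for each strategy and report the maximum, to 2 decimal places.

Strategy I: R₀ = 0.50×0 + 0.28×35 + 0.21×33 = 16.7300
Strategy II: R₀ = 0.50×13 + 0.35×14 + 0.27×34 = 20.5800
Highest R₀: strategy II with 20.5800.

20.58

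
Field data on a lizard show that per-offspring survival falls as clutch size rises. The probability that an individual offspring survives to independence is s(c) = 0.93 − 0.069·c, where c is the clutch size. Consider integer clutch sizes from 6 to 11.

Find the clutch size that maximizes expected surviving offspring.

Expected surviving offspring = c × s(c):
  c=6: 6 × 0.516 = 3.096
  c=7: 7 × 0.447 = 3.129
  c=8: 8 × 0.378 = 3.024
  c=9: 9 × 0.309 = 2.781
  c=10: 10 × 0.240 = 2.400
  c=11: 11 × 0.171 = 1.881
Maximum at c = 7 (3.129 surviving offspring).

7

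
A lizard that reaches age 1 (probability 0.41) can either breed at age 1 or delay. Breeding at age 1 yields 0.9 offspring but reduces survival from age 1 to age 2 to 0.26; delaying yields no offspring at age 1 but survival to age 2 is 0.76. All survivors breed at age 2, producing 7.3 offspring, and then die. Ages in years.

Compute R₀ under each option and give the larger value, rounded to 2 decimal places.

breed at age 1: R₀ = 0.41 × (0.9 + 0.26 × 7.3) = 0.41 × 2.7980 = 1.1472
delay to age 2: R₀ = 0.41 × (0.76 × 7.3) = 0.41 × 5.5480 = 2.2747
Higher: delay to age 2 (2.2747).

2.27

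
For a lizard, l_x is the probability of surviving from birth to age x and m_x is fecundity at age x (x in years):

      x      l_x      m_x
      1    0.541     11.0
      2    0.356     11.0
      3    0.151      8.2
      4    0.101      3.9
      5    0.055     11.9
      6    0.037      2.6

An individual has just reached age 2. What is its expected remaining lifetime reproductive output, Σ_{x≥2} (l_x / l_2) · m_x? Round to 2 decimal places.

l_2 = 0.356. Conditional survival from age 2 to x is l_x / l_2.
  x=2: (0.356/0.356) × 11.0 = 11.0000
  x=3: (0.151/0.356) × 8.2 = 3.4781
  x=4: (0.101/0.356) × 3.9 = 1.1065
  x=5: (0.055/0.356) × 11.9 = 1.8385
  x=6: (0.037/0.356) × 2.6 = 0.2702
Sum = 11.0000 + 3.4781 + 1.1065 + 1.8385 + 0.2702 = 17.6933

17.69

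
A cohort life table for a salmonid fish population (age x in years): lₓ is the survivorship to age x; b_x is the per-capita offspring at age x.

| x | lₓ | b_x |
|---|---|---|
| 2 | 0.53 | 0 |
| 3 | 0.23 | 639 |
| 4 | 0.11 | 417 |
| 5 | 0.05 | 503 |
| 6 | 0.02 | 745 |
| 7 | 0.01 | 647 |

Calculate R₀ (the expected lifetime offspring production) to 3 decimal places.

239.360

R₀ = Σ lₓ b_x:
  age 2: 0.53 × 0 = 0.0000
  age 3: 0.23 × 639 = 146.9700
  age 4: 0.11 × 417 = 45.8700
  age 5: 0.05 × 503 = 25.1500
  age 6: 0.02 × 745 = 14.9000
  age 7: 0.01 × 647 = 6.4700
R₀ = 0.0000 + 146.9700 + 45.8700 + 25.1500 + 14.9000 + 6.4700 = 239.3600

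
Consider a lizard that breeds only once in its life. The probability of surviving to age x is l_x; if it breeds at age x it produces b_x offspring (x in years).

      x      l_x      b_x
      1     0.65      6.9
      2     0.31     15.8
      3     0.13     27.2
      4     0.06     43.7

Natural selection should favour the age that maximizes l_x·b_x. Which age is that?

2

Expected offspring if breeding at age x = l_x × b_x:
  age 1: 0.65 × 6.9 = 4.485
  age 2: 0.31 × 15.8 = 4.898
  age 3: 0.13 × 27.2 = 3.536
  age 4: 0.06 × 43.7 = 2.622
Maximum at age 2 (4.898).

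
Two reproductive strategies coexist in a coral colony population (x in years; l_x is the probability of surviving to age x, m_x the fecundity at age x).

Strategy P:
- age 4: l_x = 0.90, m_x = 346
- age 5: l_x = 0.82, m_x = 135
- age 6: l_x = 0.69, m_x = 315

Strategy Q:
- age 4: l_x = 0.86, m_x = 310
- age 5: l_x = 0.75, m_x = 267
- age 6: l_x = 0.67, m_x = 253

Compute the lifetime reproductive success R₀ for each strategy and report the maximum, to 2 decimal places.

639.45

Strategy P: R₀ = 0.90×346 + 0.82×135 + 0.69×315 = 639.4500
Strategy Q: R₀ = 0.86×310 + 0.75×267 + 0.67×253 = 636.3600
Highest R₀: strategy P with 639.4500.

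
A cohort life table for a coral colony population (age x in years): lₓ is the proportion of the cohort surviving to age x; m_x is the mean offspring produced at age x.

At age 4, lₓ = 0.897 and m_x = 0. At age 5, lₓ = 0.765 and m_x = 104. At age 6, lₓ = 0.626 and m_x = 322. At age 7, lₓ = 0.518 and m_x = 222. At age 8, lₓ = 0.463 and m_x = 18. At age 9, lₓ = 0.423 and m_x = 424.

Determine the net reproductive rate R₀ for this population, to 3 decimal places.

583.814

R₀ = Σ lₓ m_x:
  age 4: 0.897 × 0 = 0.0000
  age 5: 0.765 × 104 = 79.5600
  age 6: 0.626 × 322 = 201.5720
  age 7: 0.518 × 222 = 114.9960
  age 8: 0.463 × 18 = 8.3340
  age 9: 0.423 × 424 = 179.3520
R₀ = 0.0000 + 79.5600 + 201.5720 + 114.9960 + 8.3340 + 179.3520 = 583.8140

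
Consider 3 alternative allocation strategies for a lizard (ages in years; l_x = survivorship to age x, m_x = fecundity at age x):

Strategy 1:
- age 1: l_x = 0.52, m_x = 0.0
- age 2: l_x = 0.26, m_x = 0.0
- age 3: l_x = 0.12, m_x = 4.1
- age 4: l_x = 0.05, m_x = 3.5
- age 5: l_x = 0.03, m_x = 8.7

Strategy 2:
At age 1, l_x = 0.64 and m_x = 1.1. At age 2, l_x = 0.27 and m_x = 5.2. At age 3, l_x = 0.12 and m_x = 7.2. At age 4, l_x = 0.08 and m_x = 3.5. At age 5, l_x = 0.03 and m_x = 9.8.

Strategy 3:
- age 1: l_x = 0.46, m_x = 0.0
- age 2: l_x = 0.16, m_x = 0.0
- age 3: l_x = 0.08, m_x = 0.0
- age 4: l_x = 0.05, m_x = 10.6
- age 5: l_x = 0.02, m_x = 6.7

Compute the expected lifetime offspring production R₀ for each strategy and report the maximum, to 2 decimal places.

3.55

Strategy 1: R₀ = 0.52×0.0 + 0.26×0.0 + 0.12×4.1 + 0.05×3.5 + 0.03×8.7 = 0.9280
Strategy 2: R₀ = 0.64×1.1 + 0.27×5.2 + 0.12×7.2 + 0.08×3.5 + 0.03×9.8 = 3.5460
Strategy 3: R₀ = 0.46×0.0 + 0.16×0.0 + 0.08×0.0 + 0.05×10.6 + 0.02×6.7 = 0.6640
Highest R₀: strategy 2 with 3.5460.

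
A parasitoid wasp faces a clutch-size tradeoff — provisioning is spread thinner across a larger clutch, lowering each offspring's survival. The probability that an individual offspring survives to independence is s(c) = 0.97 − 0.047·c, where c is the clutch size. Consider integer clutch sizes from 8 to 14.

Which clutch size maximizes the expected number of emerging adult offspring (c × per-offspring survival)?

Expected emerging adult offspring = c × s(c):
  c=8: 8 × 0.594 = 4.752
  c=9: 9 × 0.547 = 4.923
  c=10: 10 × 0.500 = 5.000
  c=11: 11 × 0.453 = 4.983
  c=12: 12 × 0.406 = 4.872
  c=13: 13 × 0.359 = 4.667
  c=14: 14 × 0.312 = 4.368
Maximum at c = 10 (5.000 emerging adult offspring).

10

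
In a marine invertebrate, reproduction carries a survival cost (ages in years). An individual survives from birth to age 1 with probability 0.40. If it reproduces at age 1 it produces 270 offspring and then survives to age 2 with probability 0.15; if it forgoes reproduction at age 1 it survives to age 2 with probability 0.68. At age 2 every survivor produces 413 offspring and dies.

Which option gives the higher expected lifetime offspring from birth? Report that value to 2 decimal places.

132.78

breed at age 1: R₀ = 0.40 × (270 + 0.15 × 413) = 0.40 × 331.9500 = 132.7800
delay to age 2: R₀ = 0.40 × (0.68 × 413) = 0.40 × 280.8400 = 112.3360
Higher: breed at age 1 (132.7800).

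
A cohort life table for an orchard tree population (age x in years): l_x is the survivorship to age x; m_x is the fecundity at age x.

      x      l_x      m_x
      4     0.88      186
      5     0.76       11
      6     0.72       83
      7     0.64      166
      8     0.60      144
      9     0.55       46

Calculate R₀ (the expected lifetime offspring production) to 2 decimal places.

449.74

R₀ = Σ l_x m_x:
  age 4: 0.88 × 186 = 163.6800
  age 5: 0.76 × 11 = 8.3600
  age 6: 0.72 × 83 = 59.7600
  age 7: 0.64 × 166 = 106.2400
  age 8: 0.60 × 144 = 86.4000
  age 9: 0.55 × 46 = 25.3000
R₀ = 163.6800 + 8.3600 + 59.7600 + 106.2400 + 86.4000 + 25.3000 = 449.7400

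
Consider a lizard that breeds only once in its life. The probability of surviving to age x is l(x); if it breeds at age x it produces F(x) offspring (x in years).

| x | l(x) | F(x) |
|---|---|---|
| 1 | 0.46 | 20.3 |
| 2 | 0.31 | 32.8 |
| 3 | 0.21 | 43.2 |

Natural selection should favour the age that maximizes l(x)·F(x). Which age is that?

Expected offspring if breeding at age x = l(x) × F(x):
  age 1: 0.46 × 20.3 = 9.338
  age 2: 0.31 × 32.8 = 10.168
  age 3: 0.21 × 43.2 = 9.072
Maximum at age 2 (10.168).

2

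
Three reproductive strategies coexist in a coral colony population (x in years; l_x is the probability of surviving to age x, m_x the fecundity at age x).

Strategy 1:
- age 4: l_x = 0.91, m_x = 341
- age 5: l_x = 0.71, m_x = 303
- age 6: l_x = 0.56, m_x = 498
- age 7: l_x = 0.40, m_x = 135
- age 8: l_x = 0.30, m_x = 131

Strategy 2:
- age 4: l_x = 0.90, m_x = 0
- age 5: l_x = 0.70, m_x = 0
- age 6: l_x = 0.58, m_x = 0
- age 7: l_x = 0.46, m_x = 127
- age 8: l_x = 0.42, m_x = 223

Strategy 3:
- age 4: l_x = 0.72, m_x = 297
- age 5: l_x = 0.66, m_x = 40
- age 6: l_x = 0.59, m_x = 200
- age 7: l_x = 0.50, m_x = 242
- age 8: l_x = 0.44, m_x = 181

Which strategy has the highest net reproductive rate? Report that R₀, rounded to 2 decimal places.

897.62

Strategy 1: R₀ = 0.91×341 + 0.71×303 + 0.56×498 + 0.40×135 + 0.30×131 = 897.6200
Strategy 2: R₀ = 0.90×0 + 0.70×0 + 0.58×0 + 0.46×127 + 0.42×223 = 152.0800
Strategy 3: R₀ = 0.72×297 + 0.66×40 + 0.59×200 + 0.50×242 + 0.44×181 = 558.8800
Highest R₀: strategy 1 with 897.6200.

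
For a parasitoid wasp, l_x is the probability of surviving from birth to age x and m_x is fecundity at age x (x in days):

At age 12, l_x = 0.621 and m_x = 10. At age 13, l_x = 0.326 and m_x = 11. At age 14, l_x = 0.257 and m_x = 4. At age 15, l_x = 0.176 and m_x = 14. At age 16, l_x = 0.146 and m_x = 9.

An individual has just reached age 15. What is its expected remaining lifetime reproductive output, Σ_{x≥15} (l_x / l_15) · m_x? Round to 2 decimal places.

21.47

l_15 = 0.176. Conditional survival from age 15 to x is l_x / l_15.
  x=15: (0.176/0.176) × 14 = 14.0000
  x=16: (0.146/0.176) × 9 = 7.4659
Sum = 14.0000 + 7.4659 = 21.4659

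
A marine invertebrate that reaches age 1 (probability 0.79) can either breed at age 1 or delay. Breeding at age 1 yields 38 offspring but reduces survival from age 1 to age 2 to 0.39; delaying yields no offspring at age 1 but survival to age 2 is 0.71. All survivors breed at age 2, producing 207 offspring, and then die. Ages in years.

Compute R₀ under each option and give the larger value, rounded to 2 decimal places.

116.11

breed at age 1: R₀ = 0.79 × (38 + 0.39 × 207) = 0.79 × 118.7300 = 93.7967
delay to age 2: R₀ = 0.79 × (0.71 × 207) = 0.79 × 146.9700 = 116.1063
Higher: delay to age 2 (116.1063).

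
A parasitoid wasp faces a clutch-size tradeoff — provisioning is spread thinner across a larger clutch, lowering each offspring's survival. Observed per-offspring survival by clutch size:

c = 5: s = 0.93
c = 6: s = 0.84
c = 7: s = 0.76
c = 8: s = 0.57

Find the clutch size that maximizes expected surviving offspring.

7

Expected surviving offspring = c × s(c):
  c=5: 5 × 0.93 = 4.650
  c=6: 6 × 0.84 = 5.040
  c=7: 7 × 0.76 = 5.320
  c=8: 8 × 0.57 = 4.560
Maximum at c = 7 (5.320 surviving offspring).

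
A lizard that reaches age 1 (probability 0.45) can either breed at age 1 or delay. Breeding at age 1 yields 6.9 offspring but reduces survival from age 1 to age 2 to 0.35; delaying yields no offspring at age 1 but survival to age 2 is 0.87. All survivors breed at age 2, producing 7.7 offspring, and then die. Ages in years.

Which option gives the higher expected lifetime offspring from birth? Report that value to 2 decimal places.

4.32

breed at age 1: R₀ = 0.45 × (6.9 + 0.35 × 7.7) = 0.45 × 9.5950 = 4.3178
delay to age 2: R₀ = 0.45 × (0.87 × 7.7) = 0.45 × 6.6990 = 3.0145
Higher: breed at age 1 (4.3178).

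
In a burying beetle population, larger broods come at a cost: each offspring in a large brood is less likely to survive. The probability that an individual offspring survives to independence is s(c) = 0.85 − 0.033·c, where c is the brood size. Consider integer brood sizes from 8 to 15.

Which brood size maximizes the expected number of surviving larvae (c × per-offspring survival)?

13

Expected surviving larvae = c × s(c):
  c=8: 8 × 0.586 = 4.688
  c=9: 9 × 0.553 = 4.977
  c=10: 10 × 0.520 = 5.200
  c=11: 11 × 0.487 = 5.357
  c=12: 12 × 0.454 = 5.448
  c=13: 13 × 0.421 = 5.473
  c=14: 14 × 0.388 = 5.432
  c=15: 15 × 0.355 = 5.325
Maximum at c = 13 (5.473 surviving larvae).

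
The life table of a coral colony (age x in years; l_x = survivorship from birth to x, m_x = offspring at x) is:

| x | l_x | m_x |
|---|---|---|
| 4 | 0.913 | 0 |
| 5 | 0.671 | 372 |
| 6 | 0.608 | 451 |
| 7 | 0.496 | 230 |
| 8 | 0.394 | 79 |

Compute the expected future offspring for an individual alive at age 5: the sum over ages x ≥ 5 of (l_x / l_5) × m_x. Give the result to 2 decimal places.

l_5 = 0.671. Conditional survival from age 5 to x is l_x / l_5.
  x=5: (0.671/0.671) × 372 = 372.0000
  x=6: (0.608/0.671) × 451 = 408.6557
  x=7: (0.496/0.671) × 230 = 170.0149
  x=8: (0.394/0.671) × 79 = 46.3875
Sum = 372.0000 + 408.6557 + 170.0149 + 46.3875 = 997.0581

997.06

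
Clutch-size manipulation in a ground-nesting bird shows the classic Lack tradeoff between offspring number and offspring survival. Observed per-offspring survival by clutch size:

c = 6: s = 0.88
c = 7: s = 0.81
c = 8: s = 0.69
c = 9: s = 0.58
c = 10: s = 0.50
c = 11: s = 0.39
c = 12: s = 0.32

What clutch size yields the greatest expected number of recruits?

Expected recruits = c × s(c):
  c=6: 6 × 0.88 = 5.280
  c=7: 7 × 0.81 = 5.670
  c=8: 8 × 0.69 = 5.520
  c=9: 9 × 0.58 = 5.220
  c=10: 10 × 0.50 = 5.000
  c=11: 11 × 0.39 = 4.290
  c=12: 12 × 0.32 = 3.840
Maximum at c = 7 (5.670 recruits).

7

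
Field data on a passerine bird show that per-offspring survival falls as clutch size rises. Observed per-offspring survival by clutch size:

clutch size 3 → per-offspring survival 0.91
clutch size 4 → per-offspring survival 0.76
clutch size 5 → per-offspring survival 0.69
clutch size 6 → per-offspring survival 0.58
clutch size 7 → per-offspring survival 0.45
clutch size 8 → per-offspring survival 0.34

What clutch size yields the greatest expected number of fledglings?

Expected fledglings = c × s(c):
  c=3: 3 × 0.91 = 2.730
  c=4: 4 × 0.76 = 3.040
  c=5: 5 × 0.69 = 3.450
  c=6: 6 × 0.58 = 3.480
  c=7: 7 × 0.45 = 3.150
  c=8: 8 × 0.34 = 2.720
Maximum at c = 6 (3.480 fledglings).

6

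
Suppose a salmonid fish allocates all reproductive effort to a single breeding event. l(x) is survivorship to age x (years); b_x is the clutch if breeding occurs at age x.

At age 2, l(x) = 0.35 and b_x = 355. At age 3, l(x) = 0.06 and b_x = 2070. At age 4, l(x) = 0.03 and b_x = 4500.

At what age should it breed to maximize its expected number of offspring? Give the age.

4

Expected offspring if breeding at age x = l(x) × b_x:
  age 2: 0.35 × 355 = 124.250
  age 3: 0.06 × 2070 = 124.200
  age 4: 0.03 × 4500 = 135.000
Maximum at age 4 (135.000).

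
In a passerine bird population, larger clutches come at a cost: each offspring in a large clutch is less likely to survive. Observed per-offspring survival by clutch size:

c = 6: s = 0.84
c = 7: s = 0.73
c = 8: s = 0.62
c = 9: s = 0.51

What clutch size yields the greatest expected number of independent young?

7

Expected independent young = c × s(c):
  c=6: 6 × 0.84 = 5.040
  c=7: 7 × 0.73 = 5.110
  c=8: 8 × 0.62 = 4.960
  c=9: 9 × 0.51 = 4.590
Maximum at c = 7 (5.110 independent young).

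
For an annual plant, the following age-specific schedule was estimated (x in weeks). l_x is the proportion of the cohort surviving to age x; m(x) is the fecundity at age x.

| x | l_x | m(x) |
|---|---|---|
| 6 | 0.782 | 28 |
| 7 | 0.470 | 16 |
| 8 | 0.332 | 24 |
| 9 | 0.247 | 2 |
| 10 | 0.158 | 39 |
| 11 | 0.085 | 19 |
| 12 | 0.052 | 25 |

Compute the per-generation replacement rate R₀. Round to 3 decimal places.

46.955

R₀ = Σ l_x m(x):
  age 6: 0.782 × 28 = 21.8960
  age 7: 0.470 × 16 = 7.5200
  age 8: 0.332 × 24 = 7.9680
  age 9: 0.247 × 2 = 0.4940
  age 10: 0.158 × 39 = 6.1620
  age 11: 0.085 × 19 = 1.6150
  age 12: 0.052 × 25 = 1.3000
R₀ = 21.8960 + 7.5200 + 7.9680 + 0.4940 + 6.1620 + 1.6150 + 1.3000 = 46.9550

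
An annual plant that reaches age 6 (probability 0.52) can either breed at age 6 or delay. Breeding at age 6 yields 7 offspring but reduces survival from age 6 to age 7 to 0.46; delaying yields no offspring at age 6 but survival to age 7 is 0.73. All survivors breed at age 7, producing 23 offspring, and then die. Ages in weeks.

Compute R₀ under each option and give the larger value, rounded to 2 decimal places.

9.14

breed at age 6: R₀ = 0.52 × (7 + 0.46 × 23) = 0.52 × 17.5800 = 9.1416
delay to age 7: R₀ = 0.52 × (0.73 × 23) = 0.52 × 16.7900 = 8.7308
Higher: breed at age 6 (9.1416).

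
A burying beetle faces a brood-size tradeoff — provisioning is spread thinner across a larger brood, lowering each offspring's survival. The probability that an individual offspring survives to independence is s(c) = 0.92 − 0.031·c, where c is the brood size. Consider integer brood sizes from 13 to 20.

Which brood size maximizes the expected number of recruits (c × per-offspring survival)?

Expected recruits = c × s(c):
  c=13: 13 × 0.517 = 6.721
  c=14: 14 × 0.486 = 6.804
  c=15: 15 × 0.455 = 6.825
  c=16: 16 × 0.424 = 6.784
  c=17: 17 × 0.393 = 6.681
  c=18: 18 × 0.362 = 6.516
  c=19: 19 × 0.331 = 6.289
  c=20: 20 × 0.300 = 6.000
Maximum at c = 15 (6.825 recruits).

15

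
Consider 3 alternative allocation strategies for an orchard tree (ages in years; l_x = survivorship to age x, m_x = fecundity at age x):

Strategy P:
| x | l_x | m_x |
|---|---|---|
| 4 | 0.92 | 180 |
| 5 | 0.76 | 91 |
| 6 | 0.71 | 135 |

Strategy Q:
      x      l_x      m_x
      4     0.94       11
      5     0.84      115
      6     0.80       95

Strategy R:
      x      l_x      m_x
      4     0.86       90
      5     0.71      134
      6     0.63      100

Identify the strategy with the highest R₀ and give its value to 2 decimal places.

330.61

Strategy P: R₀ = 0.92×180 + 0.76×91 + 0.71×135 = 330.6100
Strategy Q: R₀ = 0.94×11 + 0.84×115 + 0.80×95 = 182.9400
Strategy R: R₀ = 0.86×90 + 0.71×134 + 0.63×100 = 235.5400
Highest R₀: strategy P with 330.6100.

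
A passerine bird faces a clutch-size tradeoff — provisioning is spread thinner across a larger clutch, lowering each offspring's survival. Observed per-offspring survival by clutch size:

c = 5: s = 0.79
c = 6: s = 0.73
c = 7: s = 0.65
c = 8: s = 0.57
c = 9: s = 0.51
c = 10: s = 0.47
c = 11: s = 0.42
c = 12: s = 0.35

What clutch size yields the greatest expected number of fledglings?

Expected fledglings = c × s(c):
  c=5: 5 × 0.79 = 3.950
  c=6: 6 × 0.73 = 4.380
  c=7: 7 × 0.65 = 4.550
  c=8: 8 × 0.57 = 4.560
  c=9: 9 × 0.51 = 4.590
  c=10: 10 × 0.47 = 4.700
  c=11: 11 × 0.42 = 4.620
  c=12: 12 × 0.35 = 4.200
Maximum at c = 10 (4.700 fledglings).

10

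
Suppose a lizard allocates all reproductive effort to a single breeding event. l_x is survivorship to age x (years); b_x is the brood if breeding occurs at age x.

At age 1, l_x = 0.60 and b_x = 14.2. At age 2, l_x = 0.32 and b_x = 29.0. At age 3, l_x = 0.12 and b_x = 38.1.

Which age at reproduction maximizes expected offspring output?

Expected offspring if breeding at age x = l_x × b_x:
  age 1: 0.60 × 14.2 = 8.520
  age 2: 0.32 × 29.0 = 9.280
  age 3: 0.12 × 38.1 = 4.572
Maximum at age 2 (9.280).

2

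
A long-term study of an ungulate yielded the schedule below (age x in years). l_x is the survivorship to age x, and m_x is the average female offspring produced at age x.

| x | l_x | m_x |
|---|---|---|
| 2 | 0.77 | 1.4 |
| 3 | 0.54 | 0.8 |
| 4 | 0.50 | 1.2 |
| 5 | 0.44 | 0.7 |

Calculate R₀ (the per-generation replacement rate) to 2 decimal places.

2.42

R₀ = Σ l_x m_x:
  age 2: 0.77 × 1.4 = 1.0780
  age 3: 0.54 × 0.8 = 0.4320
  age 4: 0.50 × 1.2 = 0.6000
  age 5: 0.44 × 0.7 = 0.3080
R₀ = 1.0780 + 0.4320 + 0.6000 + 0.3080 = 2.4180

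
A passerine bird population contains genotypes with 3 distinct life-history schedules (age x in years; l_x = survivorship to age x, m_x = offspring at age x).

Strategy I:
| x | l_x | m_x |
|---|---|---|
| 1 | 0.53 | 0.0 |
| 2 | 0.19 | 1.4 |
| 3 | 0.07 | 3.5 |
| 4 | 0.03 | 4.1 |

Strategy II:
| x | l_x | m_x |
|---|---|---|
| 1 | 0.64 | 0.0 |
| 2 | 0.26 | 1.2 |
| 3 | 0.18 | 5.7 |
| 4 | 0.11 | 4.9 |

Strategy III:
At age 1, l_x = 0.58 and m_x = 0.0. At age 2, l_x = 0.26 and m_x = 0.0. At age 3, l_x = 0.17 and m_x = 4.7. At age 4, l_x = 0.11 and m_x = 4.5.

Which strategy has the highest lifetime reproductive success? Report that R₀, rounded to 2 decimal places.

Strategy I: R₀ = 0.53×0.0 + 0.19×1.4 + 0.07×3.5 + 0.03×4.1 = 0.6340
Strategy II: R₀ = 0.64×0.0 + 0.26×1.2 + 0.18×5.7 + 0.11×4.9 = 1.8770
Strategy III: R₀ = 0.58×0.0 + 0.26×0.0 + 0.17×4.7 + 0.11×4.5 = 1.2940
Highest R₀: strategy II with 1.8770.

1.88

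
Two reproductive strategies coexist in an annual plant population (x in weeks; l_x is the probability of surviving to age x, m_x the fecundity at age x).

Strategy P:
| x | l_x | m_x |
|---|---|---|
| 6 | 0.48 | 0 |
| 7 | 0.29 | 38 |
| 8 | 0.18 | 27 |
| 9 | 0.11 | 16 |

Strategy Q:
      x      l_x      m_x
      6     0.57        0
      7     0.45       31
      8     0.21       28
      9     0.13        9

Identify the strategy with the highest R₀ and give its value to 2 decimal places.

21.00

Strategy P: R₀ = 0.48×0 + 0.29×38 + 0.18×27 + 0.11×16 = 17.6400
Strategy Q: R₀ = 0.57×0 + 0.45×31 + 0.21×28 + 0.13×9 = 21.0000
Highest R₀: strategy Q with 21.0000.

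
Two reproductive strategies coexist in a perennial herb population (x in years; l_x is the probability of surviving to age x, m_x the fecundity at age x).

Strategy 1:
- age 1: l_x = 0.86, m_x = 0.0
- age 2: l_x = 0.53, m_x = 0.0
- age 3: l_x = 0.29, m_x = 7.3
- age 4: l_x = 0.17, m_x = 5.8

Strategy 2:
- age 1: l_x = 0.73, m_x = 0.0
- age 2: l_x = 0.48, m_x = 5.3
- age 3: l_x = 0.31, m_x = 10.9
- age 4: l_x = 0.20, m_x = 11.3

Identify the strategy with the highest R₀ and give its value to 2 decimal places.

Strategy 1: R₀ = 0.86×0.0 + 0.53×0.0 + 0.29×7.3 + 0.17×5.8 = 3.1030
Strategy 2: R₀ = 0.73×0.0 + 0.48×5.3 + 0.31×10.9 + 0.20×11.3 = 8.1830
Highest R₀: strategy 2 with 8.1830.

8.18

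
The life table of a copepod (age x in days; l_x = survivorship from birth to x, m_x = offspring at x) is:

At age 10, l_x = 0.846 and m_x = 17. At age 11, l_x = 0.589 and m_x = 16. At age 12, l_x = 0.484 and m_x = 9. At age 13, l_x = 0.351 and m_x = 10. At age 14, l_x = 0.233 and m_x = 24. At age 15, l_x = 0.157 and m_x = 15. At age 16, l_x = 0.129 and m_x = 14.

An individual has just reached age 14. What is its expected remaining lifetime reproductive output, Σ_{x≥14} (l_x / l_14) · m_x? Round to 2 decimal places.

l_14 = 0.233. Conditional survival from age 14 to x is l_x / l_14.
  x=14: (0.233/0.233) × 24 = 24.0000
  x=15: (0.157/0.233) × 15 = 10.1073
  x=16: (0.129/0.233) × 14 = 7.7511
Sum = 24.0000 + 10.1073 + 7.7511 = 41.8584

41.86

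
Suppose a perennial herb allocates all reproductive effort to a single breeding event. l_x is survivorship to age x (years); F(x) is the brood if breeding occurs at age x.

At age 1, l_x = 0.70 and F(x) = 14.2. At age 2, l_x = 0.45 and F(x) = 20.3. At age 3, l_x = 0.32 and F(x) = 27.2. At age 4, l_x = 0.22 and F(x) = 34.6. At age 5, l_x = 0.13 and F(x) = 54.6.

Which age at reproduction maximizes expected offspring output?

1

Expected offspring if breeding at age x = l_x × F(x):
  age 1: 0.70 × 14.2 = 9.940
  age 2: 0.45 × 20.3 = 9.135
  age 3: 0.32 × 27.2 = 8.704
  age 4: 0.22 × 34.6 = 7.612
  age 5: 0.13 × 54.6 = 7.098
Maximum at age 1 (9.940).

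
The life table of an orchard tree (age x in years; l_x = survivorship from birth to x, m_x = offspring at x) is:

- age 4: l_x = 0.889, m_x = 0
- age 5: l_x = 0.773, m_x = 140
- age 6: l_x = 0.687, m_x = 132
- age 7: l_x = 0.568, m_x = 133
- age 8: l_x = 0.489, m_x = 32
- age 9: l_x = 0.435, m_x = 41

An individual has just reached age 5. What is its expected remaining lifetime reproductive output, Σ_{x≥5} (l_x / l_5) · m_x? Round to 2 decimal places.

398.36

l_5 = 0.773. Conditional survival from age 5 to x is l_x / l_5.
  x=5: (0.773/0.773) × 140 = 140.0000
  x=6: (0.687/0.773) × 132 = 117.3144
  x=7: (0.568/0.773) × 133 = 97.7283
  x=8: (0.489/0.773) × 32 = 20.2432
  x=9: (0.435/0.773) × 41 = 23.0724
Sum = 140.0000 + 117.3144 + 97.7283 + 20.2432 + 23.0724 = 398.3583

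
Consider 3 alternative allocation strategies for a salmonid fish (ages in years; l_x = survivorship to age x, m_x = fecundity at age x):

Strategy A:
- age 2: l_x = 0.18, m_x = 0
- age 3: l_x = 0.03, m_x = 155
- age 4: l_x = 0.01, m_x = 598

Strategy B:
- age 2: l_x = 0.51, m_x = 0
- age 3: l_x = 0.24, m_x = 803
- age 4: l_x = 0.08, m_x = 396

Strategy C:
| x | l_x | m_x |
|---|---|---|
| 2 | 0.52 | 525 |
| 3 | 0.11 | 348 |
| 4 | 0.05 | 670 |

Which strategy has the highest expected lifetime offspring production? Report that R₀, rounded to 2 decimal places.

Strategy A: R₀ = 0.18×0 + 0.03×155 + 0.01×598 = 10.6300
Strategy B: R₀ = 0.51×0 + 0.24×803 + 0.08×396 = 224.4000
Strategy C: R₀ = 0.52×525 + 0.11×348 + 0.05×670 = 344.7800
Highest R₀: strategy C with 344.7800.

344.78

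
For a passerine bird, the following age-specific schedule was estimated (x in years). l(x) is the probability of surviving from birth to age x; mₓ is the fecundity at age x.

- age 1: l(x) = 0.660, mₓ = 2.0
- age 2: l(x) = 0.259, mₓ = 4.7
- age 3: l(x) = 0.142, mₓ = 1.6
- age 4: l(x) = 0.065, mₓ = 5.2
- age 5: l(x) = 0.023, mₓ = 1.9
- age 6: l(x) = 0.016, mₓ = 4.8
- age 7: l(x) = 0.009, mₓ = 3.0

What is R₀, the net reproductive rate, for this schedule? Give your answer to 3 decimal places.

R₀ = Σ l(x) mₓ:
  age 1: 0.660 × 2.0 = 1.3200
  age 2: 0.259 × 4.7 = 1.2173
  age 3: 0.142 × 1.6 = 0.2272
  age 4: 0.065 × 5.2 = 0.3380
  age 5: 0.023 × 1.9 = 0.0437
  age 6: 0.016 × 4.8 = 0.0768
  age 7: 0.009 × 3.0 = 0.0270
R₀ = 1.3200 + 1.2173 + 0.2272 + 0.3380 + 0.0437 + 0.0768 + 0.0270 = 3.2500

3.250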